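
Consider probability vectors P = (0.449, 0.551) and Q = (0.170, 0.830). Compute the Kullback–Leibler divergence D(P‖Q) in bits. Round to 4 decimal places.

D(P‖Q) = Σ p·log₂(p/q).
  0.449·log₂(0.449/0.170) = 0.62913
  0.551·log₂(0.551/0.830) = -0.32567
D(P‖Q) = 0.3035 bits.

0.3035 bits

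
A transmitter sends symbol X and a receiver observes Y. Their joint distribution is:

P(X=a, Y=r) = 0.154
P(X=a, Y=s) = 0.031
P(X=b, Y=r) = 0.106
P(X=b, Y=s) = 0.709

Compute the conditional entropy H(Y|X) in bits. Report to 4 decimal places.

0.5751 bits

Marginals: p(X) = (0.1850, 0.8150), p(Y) = (0.2600, 0.7400).
H(Y|X) = Σ p(X) · H(Y|X=·).
  X=a: p=0.1850, H(Y|X=a) = 0.6521
  X=b: p=0.8150, H(Y|X=b) = 0.5576
Weighted sum = 0.5751 bits.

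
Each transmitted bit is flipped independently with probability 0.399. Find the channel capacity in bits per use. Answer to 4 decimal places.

0.0296 bits

Binary symmetric channel: C = 1 − h₂(ε) where h₂ is the binary entropy function.
h₂(0.399) = −0.399·log₂0.399 − 0.601·log₂0.601 = 0.9704.
C = 1 − 0.9704 = 0.0296 bits per channel use.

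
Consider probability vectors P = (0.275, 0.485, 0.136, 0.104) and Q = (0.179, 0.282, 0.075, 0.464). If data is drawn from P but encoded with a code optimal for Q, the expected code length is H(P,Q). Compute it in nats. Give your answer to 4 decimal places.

1.5192 nats

H(P,Q) = −Σ p·ln q.
  −0.275·ln(0.179) = 0.47310
  −0.485·ln(0.282) = 0.61394
  −0.136·ln(0.075) = 0.35228
  −0.104·ln(0.464) = 0.07986
H(P,Q) = 1.5192 nats.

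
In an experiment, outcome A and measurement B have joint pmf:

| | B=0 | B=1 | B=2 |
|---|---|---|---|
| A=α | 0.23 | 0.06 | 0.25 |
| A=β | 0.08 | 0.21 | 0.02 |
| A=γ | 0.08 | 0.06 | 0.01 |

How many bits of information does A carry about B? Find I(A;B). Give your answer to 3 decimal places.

0.276 bits

Marginals: p(A) = (0.5400, 0.3100, 0.1500), p(B) = (0.3900, 0.3300, 0.2800).
I(A;B) = H(A) + H(B) − H(A,B).
H(A) = 1.4144, H(B) = 1.5718, H(A,B) = 2.7099.
I(A;B) = 1.4144 + 1.5718 − 2.7099 = 0.276 bits.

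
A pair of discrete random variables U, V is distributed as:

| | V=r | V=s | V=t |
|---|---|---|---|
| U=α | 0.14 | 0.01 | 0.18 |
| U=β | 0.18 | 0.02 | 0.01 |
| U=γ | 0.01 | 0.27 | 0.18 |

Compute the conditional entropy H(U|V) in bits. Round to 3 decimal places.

Chain rule: H(U|V) = H(U,V) − H(V).
Marginals: p(U) = (0.3300, 0.2100, 0.4600), p(V) = (0.3300, 0.3000, 0.3700).
H(U,V) = 2.5552 bits; H(V) = 1.5796 bits.
H(U|V) = 2.5552 − 1.5796 = 0.976 bits.

0.976 bits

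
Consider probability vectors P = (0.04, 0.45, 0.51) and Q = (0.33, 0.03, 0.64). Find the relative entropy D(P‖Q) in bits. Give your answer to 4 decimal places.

1.4693 bits

D(P‖Q) = Σ p·log₂(p/q).
  0.04·log₂(0.04/0.33) = -0.12178
  0.45·log₂(0.45/0.03) = 1.75810
  0.51·log₂(0.51/0.64) = -0.16706
D(P‖Q) = 1.4693 bits.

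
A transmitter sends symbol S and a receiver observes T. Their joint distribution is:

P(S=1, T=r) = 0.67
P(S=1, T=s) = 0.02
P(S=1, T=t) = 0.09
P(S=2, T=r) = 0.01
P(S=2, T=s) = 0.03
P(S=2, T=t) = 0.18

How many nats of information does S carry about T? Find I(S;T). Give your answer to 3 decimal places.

Marginals: p(S) = (0.7800, 0.2200), p(T) = (0.6800, 0.0500, 0.2700).
I(S;T) = H(S) + H(T) − H(S,T).
H(S) = 0.5269, H(T) = 0.7656, H(S,T) = 1.0232.
I(S;T) = 0.5269 + 0.7656 − 1.0232 = 0.269 nats.

0.269 nats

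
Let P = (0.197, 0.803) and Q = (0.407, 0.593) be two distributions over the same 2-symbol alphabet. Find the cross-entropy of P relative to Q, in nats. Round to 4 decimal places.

0.5967 nats

H(P,Q) = −Σ p·ln q.
  −0.197·ln(0.407) = 0.17709
  −0.803·ln(0.593) = 0.41962
H(P,Q) = 0.5967 nats.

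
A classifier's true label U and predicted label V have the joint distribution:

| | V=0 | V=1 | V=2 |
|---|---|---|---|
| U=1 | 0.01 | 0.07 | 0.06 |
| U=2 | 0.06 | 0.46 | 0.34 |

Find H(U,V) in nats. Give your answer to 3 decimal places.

H(U,V) = −Σ p(x,y)·ln p(x,y) over all 6 cells.
  cell (1,0): −0.01·ln0.01 = 0.0461
  cell (1,1): −0.07·ln0.07 = 0.1861
  cell (1,2): −0.06·ln0.06 = 0.1688
  cell (2,0): −0.06·ln0.06 = 0.1688
  cell (2,1): −0.46·ln0.46 = 0.3572
  cell (2,2): −0.34·ln0.34 = 0.3668
Sum = 1.294 nats.

1.294 nats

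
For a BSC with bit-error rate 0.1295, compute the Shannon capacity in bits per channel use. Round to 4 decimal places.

Binary symmetric channel: C = 1 − h₂(ε) where h₂ is the binary entropy function.
h₂(0.1295) = −0.1295·log₂0.1295 − 0.8705·log₂0.8705 = 0.5561.
C = 1 − 0.5561 = 0.4439 bits per channel use.

0.4439 bits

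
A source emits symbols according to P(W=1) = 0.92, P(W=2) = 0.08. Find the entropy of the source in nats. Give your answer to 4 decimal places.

0.2788 nats

H(W) = −Σ p·ln p.
  −(0.92)·ln(0.92) = 0.07671
  −(0.08)·ln(0.08) = 0.20206
Sum: 0.07671 + 0.20206 = 0.2788 nats.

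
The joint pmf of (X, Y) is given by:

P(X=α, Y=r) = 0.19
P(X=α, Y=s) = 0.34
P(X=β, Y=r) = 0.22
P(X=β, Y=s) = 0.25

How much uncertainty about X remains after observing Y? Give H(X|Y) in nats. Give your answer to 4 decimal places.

Marginals: p(X) = (0.5300, 0.4700), p(Y) = (0.4100, 0.5900).
H(X|Y) = Σ p(Y) · H(X|Y=·).
  Y=r: p=0.4100, H(X|Y=r) = 0.6905
  Y=s: p=0.5900, H(X|Y=s) = 0.6815
Weighted sum = 0.6852 nats.

0.6852 nats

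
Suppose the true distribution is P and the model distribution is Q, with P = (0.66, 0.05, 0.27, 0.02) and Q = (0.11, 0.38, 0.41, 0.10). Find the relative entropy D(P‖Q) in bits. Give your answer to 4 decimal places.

D(P‖Q) = Σ p·log₂(p/q).
  0.66·log₂(0.66/0.11) = 1.70608
  0.05·log₂(0.05/0.38) = -0.14630
  0.27·log₂(0.27/0.41) = -0.16272
  0.02·log₂(0.02/0.10) = -0.04644
D(P‖Q) = 1.3506 bits.

1.3506 bits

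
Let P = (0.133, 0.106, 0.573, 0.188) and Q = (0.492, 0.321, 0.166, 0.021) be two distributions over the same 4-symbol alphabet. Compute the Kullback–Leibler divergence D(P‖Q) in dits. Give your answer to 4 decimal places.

D(P‖Q) = Σ p·log₁₀(p/q).
  0.133·log₁₀(0.133/0.492) = -0.07556
  0.106·log₁₀(0.106/0.321) = -0.05101
  0.573·log₁₀(0.573/0.166) = 0.30830
  0.188·log₁₀(0.188/0.021) = 0.17896
D(P‖Q) = 0.3607 dits.

0.3607 dits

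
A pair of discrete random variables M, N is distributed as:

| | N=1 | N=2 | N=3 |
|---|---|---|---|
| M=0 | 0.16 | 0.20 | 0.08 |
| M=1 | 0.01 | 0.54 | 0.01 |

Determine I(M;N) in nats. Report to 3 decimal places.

Marginals: p(M) = (0.4400, 0.5600), p(N) = (0.1700, 0.7400, 0.0900).
I(M;N) = H(M) + H(N) − H(M,N).
H(M) = 0.6859, H(N) = 0.7408, H(M,N) = 1.2420.
I(M;N) = 0.6859 + 0.7408 − 1.2420 = 0.185 nats.

0.185 nats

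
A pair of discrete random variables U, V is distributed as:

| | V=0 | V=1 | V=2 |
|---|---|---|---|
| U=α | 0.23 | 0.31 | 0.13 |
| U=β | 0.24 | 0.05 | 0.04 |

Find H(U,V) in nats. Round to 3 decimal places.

1.587 nats

H(U,V) = −Σ p(x,y)·ln p(x,y) over all 6 cells.
  cell (α,0): −0.23·ln0.23 = 0.3380
  cell (α,1): −0.31·ln0.31 = 0.3631
  cell (α,2): −0.13·ln0.13 = 0.2652
  cell (β,0): −0.24·ln0.24 = 0.3425
  cell (β,1): −0.05·ln0.05 = 0.1498
  cell (β,2): −0.04·ln0.04 = 0.1288
Sum = 1.587 nats.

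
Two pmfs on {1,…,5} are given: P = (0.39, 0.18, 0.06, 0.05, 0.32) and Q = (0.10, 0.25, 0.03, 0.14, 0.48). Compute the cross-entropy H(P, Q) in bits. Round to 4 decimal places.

2.4398 bits

H(P,Q) = −Σ p·log₂ q.
  −0.39·log₂(0.10) = 1.29555
  −0.18·log₂(0.25) = 0.36000
  −0.06·log₂(0.03) = 0.30353
  −0.05·log₂(0.14) = 0.14183
  −0.32·log₂(0.48) = 0.33885
H(P,Q) = 2.4398 bits.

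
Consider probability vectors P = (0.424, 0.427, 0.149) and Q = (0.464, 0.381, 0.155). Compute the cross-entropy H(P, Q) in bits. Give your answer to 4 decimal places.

H(P,Q) = −Σ p·log₂ q.
  −0.424·log₂(0.464) = 0.46971
  −0.427·log₂(0.381) = 0.59444
  −0.149·log₂(0.155) = 0.40076
H(P,Q) = 1.4649 bits.

1.4649 bits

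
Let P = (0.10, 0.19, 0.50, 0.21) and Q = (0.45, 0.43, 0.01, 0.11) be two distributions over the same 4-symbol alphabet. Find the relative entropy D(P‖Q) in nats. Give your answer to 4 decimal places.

D(P‖Q) = Σ p·ln(p/q).
  0.10·ln(0.10/0.45) = -0.15041
  0.19·ln(0.19/0.43) = -0.15518
  0.50·ln(0.50/0.01) = 1.95601
  0.21·ln(0.21/0.11) = 0.13579
D(P‖Q) = 1.7862 nats.

1.7862 nats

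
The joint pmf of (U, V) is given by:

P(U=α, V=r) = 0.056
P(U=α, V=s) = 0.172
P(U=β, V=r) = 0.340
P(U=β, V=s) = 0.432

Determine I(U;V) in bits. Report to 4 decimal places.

Marginals: p(U) = (0.2280, 0.7720), p(V) = (0.3960, 0.6040).
I(U;V) = H(U) + H(V) − H(U,V).
H(U) = 0.7745, H(V) = 0.9686, H(U,V) = 1.7220.
I(U;V) = 0.7745 + 0.9686 − 1.7220 = 0.0211 bits.

0.0211 bits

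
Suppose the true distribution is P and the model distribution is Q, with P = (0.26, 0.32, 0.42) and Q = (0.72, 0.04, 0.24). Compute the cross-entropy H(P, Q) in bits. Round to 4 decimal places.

H(P,Q) = −Σ p·log₂ q.
  −0.26·log₂(0.72) = 0.12322
  −0.32·log₂(0.04) = 1.48603
  −0.42·log₂(0.24) = 0.86474
H(P,Q) = 2.4740 bits.

2.4740 bits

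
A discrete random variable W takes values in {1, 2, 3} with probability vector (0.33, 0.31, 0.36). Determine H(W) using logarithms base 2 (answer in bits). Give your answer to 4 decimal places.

H(W) = −Σ p·log₂ p.
  −(0.33)·log₂(0.33) = 0.52782
  −(0.31)·log₂(0.31) = 0.52379
  −(0.36)·log₂(0.36) = 0.53062
Sum: 0.52782 + 0.52379 + 0.53062 = 1.5822 bits.

1.5822 bits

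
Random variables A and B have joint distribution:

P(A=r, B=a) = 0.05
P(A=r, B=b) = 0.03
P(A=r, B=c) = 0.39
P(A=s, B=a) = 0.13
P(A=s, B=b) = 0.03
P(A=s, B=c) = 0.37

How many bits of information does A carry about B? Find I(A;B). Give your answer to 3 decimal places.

0.024 bits

Marginals: p(A) = (0.4700, 0.5300), p(B) = (0.1800, 0.0600, 0.7600).
I(A;B) = Σ p(x,y)·log₂[p(x,y)/(p(x)p(y))].
  (r,a): 0.05·log₂(0.5910) = -0.0379
  (r,b): 0.03·log₂(1.0638) = 0.0027
  (r,c): 0.39·log₂(1.0918) = 0.0494
  (s,a): 0.13·log₂(1.3627) = 0.0580
  (s,b): 0.03·log₂(0.9434) = -0.0025
  (s,c): 0.37·log₂(0.9186) = -0.0453
Sum = 0.024 bits.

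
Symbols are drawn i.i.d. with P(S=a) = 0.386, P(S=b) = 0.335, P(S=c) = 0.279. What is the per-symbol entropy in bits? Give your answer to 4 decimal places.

1.5725 bits

H(S) = −Σ p·log₂ p.
  −(0.386)·log₂(0.386) = 0.53010
  −(0.335)·log₂(0.335) = 0.52855
  −(0.279)·log₂(0.279) = 0.51382
Sum: 0.53010 + 0.52855 + 0.51382 = 1.5725 bits.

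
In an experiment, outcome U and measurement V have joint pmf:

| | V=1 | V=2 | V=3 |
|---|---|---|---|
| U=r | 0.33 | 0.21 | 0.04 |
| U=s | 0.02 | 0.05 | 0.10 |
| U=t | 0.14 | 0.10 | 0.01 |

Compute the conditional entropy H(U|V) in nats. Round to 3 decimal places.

Chain rule: H(U|V) = H(U,V) − H(V).
Marginals: p(U) = (0.5800, 0.1700, 0.2500), p(V) = (0.4900, 0.3600, 0.1500).
H(U,V) = 1.8322 nats; H(V) = 1.0019 nats.
H(U|V) = 1.8322 − 1.0019 = 0.830 nats.

0.830 nats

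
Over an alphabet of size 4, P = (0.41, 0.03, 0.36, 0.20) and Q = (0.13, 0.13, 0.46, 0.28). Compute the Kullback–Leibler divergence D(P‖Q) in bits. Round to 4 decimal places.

0.3916 bits

D(P‖Q) = Σ p·log₂(p/q).
  0.41·log₂(0.41/0.13) = 0.67942
  0.03·log₂(0.03/0.13) = -0.06346
  0.36·log₂(0.36/0.46) = -0.12731
  0.20·log₂(0.20/0.28) = -0.09709
D(P‖Q) = 0.3916 bits.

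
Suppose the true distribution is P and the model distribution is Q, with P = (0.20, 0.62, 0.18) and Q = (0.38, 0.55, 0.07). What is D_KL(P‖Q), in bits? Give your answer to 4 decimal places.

D(P‖Q) = Σ p·log₂(p/q).
  0.20·log₂(0.20/0.38) = -0.18520
  0.62·log₂(0.62/0.55) = 0.10716
  0.18·log₂(0.18/0.07) = 0.24526
D(P‖Q) = 0.1672 bits.

0.1672 bits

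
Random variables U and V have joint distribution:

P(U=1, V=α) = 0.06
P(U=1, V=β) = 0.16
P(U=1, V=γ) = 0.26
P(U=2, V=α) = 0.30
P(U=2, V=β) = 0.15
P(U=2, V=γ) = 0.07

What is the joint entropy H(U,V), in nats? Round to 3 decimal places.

H(U,V) = −Σ p(x,y)·ln p(x,y) over all 6 cells.
  cell (1,α): −0.06·ln0.06 = 0.1688
  cell (1,β): −0.16·ln0.16 = 0.2932
  cell (1,γ): −0.26·ln0.26 = 0.3502
  cell (2,α): −0.30·ln0.30 = 0.3612
  cell (2,β): −0.15·ln0.15 = 0.2846
  cell (2,γ): −0.07·ln0.07 = 0.1861
Sum = 1.644 nats.

1.644 nats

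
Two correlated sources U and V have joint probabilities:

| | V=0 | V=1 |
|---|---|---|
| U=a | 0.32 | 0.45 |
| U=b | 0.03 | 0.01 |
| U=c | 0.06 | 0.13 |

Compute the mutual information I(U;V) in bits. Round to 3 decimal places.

0.019 bits

Marginals: p(U) = (0.7700, 0.0400, 0.1900), p(V) = (0.4100, 0.5900).
I(U;V) = H(U) + H(V) − H(U,V).
H(U) = 0.9313, H(V) = 0.9765, H(U,V) = 1.8888.
I(U;V) = 0.9313 + 0.9765 − 1.8888 = 0.019 bits.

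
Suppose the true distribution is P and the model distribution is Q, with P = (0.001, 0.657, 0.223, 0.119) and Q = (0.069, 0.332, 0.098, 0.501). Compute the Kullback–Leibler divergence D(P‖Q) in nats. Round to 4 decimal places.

D(P‖Q) = Σ p·ln(p/q).
  0.001·ln(0.001/0.069) = -0.00423
  0.657·ln(0.657/0.332) = 0.44843
  0.223·ln(0.223/0.098) = 0.18335
  0.119·ln(0.119/0.501) = -0.17106
D(P‖Q) = 0.4565 nats.

0.4565 nats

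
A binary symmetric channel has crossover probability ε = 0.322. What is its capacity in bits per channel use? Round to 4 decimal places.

0.0935 bits

Binary symmetric channel: C = 1 − h₂(ε) where h₂ is the binary entropy function.
h₂(0.322) = −0.322·log₂0.322 − 0.678·log₂0.678 = 0.9065.
C = 1 − 0.9065 = 0.0935 bits per channel use.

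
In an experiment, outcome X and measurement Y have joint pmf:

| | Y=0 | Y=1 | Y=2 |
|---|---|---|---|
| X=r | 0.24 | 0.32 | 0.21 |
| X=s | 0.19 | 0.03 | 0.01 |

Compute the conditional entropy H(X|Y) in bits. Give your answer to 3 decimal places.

Chain rule: H(X|Y) = H(X,Y) − H(Y).
Marginals: p(X) = (0.7700, 0.2300), p(Y) = (0.4300, 0.3500, 0.2200).
H(X,Y) = 2.1664 bits; H(Y) = 1.5342 bits.
H(X|Y) = 2.1664 − 1.5342 = 0.632 bits.

0.632 bits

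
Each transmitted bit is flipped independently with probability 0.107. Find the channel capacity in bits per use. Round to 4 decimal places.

Binary symmetric channel: C = 1 − h₂(ε) where h₂ is the binary entropy function.
h₂(0.107) = −0.107·log₂0.107 − 0.893·log₂0.893 = 0.4908.
C = 1 − 0.4908 = 0.5092 bits per channel use.

0.5092 bits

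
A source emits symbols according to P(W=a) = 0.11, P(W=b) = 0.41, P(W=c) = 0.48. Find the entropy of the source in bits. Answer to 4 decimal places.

H(W) = −Σ p·log₂ p.
  −(0.11)·log₂(0.11) = 0.35029
  −(0.41)·log₂(0.41) = 0.52738
  −(0.48)·log₂(0.48) = 0.50827
Sum: 0.35029 + 0.52738 + 0.50827 = 1.3859 bits.

1.3859 bits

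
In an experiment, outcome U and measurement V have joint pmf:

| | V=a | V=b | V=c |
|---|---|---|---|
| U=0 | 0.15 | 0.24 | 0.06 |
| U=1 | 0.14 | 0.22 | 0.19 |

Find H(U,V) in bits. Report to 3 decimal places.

2.481 bits

H(U,V) = −Σ p(x,y)·log₂ p(x,y) over all 6 cells.
  cell (0,a): −0.15·log₂0.15 = 0.4105
  cell (0,b): −0.24·log₂0.24 = 0.4941
  cell (0,c): −0.06·log₂0.06 = 0.2435
  cell (1,a): −0.14·log₂0.14 = 0.3971
  cell (1,b): −0.22·log₂0.22 = 0.4806
  cell (1,c): −0.19·log₂0.19 = 0.4552
Sum = 2.481 bits.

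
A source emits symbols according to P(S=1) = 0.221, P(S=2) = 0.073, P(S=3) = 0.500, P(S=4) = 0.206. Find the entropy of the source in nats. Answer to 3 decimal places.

1.197 nats

H(S) = −Σ p·ln p.
  −(0.221)·ln(0.221) = 0.3336
  −(0.073)·ln(0.073) = 0.1911
  −(0.500)·ln(0.500) = 0.3466
  −(0.206)·ln(0.206) = 0.3255
Sum: 0.3336 + 0.1911 + 0.3466 + 0.3255 = 1.197 nats.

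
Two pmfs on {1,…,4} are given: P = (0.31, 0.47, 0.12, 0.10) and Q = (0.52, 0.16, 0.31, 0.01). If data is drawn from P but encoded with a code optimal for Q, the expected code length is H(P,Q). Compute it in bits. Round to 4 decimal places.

H(P,Q) = −Σ p·log₂ q.
  −0.31·log₂(0.52) = 0.29246
  −0.47·log₂(0.16) = 1.24261
  −0.12·log₂(0.31) = 0.20276
  −0.10·log₂(0.01) = 0.66439
H(P,Q) = 2.4022 bits.

2.4022 bits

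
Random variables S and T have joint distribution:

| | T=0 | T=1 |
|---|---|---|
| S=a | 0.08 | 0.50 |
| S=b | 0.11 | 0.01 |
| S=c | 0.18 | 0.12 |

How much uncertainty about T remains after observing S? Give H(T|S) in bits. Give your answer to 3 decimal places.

Chain rule: H(T|S) = H(S,T) − H(S).
Marginals: p(S) = (0.5800, 0.1200, 0.3000), p(T) = (0.3700, 0.6300).
H(S,T) = 2.0206 bits; H(S) = 1.3440 bits.
H(T|S) = 2.0206 − 1.3440 = 0.677 bits.

0.677 bits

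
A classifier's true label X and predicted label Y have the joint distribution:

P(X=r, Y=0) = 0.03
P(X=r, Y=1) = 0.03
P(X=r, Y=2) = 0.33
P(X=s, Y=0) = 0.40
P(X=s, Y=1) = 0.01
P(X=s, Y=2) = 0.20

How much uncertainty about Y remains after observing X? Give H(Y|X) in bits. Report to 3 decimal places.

Marginals: p(X) = (0.3900, 0.6100), p(Y) = (0.4300, 0.0400, 0.5300).
H(Y|X) = Σ p(X) · H(Y|X=·).
  X=r: p=0.3900, H(Y|X=r) = 0.7732
  X=s: p=0.6100, H(Y|X=s) = 1.0239
Weighted sum = 0.926 bits.

0.926 bits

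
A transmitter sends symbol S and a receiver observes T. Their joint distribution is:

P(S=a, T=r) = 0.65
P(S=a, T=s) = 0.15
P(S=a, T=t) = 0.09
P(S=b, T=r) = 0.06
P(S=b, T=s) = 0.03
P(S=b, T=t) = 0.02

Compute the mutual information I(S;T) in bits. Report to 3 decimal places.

Marginals: p(S) = (0.8900, 0.1100), p(T) = (0.7100, 0.1800, 0.1100).
I(S;T) = Σ p(x,y)·log₂[p(x,y)/(p(x)p(y))].
  (a,r): 0.65·log₂(1.0286) = 0.0265
  (a,s): 0.15·log₂(0.9363) = -0.0142
  (a,t): 0.09·log₂(0.9193) = -0.0109
  (b,r): 0.06·log₂(0.7682) = -0.0228
  (b,s): 0.03·log₂(1.5152) = 0.0180
  (b,t): 0.02·log₂(1.6529) = 0.0145
Sum = 0.011 bits.

0.011 bits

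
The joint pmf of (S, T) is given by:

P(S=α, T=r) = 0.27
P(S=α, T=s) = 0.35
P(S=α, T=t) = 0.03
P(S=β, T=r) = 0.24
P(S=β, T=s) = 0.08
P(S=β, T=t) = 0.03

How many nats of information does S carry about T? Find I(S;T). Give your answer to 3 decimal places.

0.047 nats

Marginals: p(S) = (0.6500, 0.3500), p(T) = (0.5100, 0.4300, 0.0600).
I(S;T) = H(S) + H(T) − H(S,T).
H(S) = 0.6474, H(T) = 0.8751, H(S,T) = 1.4759.
I(S;T) = 0.6474 + 0.8751 − 1.4759 = 0.047 nats.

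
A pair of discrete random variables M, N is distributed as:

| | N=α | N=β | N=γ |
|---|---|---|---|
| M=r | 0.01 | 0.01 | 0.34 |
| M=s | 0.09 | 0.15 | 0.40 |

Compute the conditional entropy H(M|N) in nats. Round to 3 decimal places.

Marginals: p(M) = (0.3600, 0.6400), p(N) = (0.1000, 0.1600, 0.7400).
H(M|N) = Σ p(N) · H(M|N=·).
  N=α: p=0.1000, H(M|N=α) = 0.3251
  N=β: p=0.1600, H(M|N=β) = 0.2338
  N=γ: p=0.7400, H(M|N=γ) = 0.6899
Weighted sum = 0.580 nats.

0.580 nats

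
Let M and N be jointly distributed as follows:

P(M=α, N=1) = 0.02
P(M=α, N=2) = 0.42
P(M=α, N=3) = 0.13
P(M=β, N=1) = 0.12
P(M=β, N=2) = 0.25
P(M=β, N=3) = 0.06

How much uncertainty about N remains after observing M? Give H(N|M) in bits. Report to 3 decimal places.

1.146 bits

Chain rule: H(N|M) = H(M,N) − H(M).
Marginals: p(M) = (0.5700, 0.4300), p(N) = (0.1400, 0.6700, 0.1900).
H(M,N) = 2.1318 bits; H(M) = 0.9858 bits.
H(N|M) = 2.1318 − 0.9858 = 1.146 bits.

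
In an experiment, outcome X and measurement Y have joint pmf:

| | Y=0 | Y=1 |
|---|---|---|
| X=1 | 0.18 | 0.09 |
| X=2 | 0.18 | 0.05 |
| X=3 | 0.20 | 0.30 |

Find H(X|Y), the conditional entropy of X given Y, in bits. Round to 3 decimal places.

1.415 bits

Marginals: p(X) = (0.2700, 0.2300, 0.5000), p(Y) = (0.5600, 0.4400).
H(X|Y) = Σ p(Y) · H(X|Y=·).
  Y=0: p=0.5600, H(X|Y=0) = 1.5831
  Y=1: p=0.4400, H(X|Y=1) = 1.2016
Weighted sum = 1.415 bits.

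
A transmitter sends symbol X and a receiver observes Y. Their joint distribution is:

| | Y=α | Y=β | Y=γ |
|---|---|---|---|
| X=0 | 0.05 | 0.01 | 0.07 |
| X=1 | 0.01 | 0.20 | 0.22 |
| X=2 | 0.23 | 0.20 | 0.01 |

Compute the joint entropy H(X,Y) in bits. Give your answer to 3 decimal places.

H(X,Y) = −Σ p(x,y)·log₂ p(x,y) over all 9 cells.
  cell (0,α): −0.05·log₂0.05 = 0.2161
  cell (0,β): −0.01·log₂0.01 = 0.0664
  cell (0,γ): −0.07·log₂0.07 = 0.2686
  cell (1,α): −0.01·log₂0.01 = 0.0664
  cell (1,β): −0.20·log₂0.20 = 0.4644
  cell (1,γ): −0.22·log₂0.22 = 0.4806
  cell (2,α): −0.23·log₂0.23 = 0.4877
  cell (2,β): −0.20·log₂0.20 = 0.4644
  cell (2,γ): −0.01·log₂0.01 = 0.0664
Sum = 2.581 bits.

2.581 bits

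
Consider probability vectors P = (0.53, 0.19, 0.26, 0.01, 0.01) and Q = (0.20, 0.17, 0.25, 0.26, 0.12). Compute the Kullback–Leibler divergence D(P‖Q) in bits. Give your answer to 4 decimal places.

D(P‖Q) = Σ p·log₂(p/q).
  0.53·log₂(0.53/0.20) = 0.74518
  0.19·log₂(0.19/0.17) = 0.03049
  0.26·log₂(0.26/0.25) = 0.01471
  0.01·log₂(0.01/0.26) = -0.04700
  0.01·log₂(0.01/0.12) = -0.03585
D(P‖Q) = 0.7075 bits.

0.7075 bits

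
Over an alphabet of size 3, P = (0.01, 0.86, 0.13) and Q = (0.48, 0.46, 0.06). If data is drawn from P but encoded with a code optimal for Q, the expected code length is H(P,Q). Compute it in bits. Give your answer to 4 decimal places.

H(P,Q) = −Σ p·log₂ q.
  −0.01·log₂(0.48) = 0.01059
  −0.86·log₂(0.46) = 0.96345
  −0.13·log₂(0.06) = 0.52766
H(P,Q) = 1.5017 bits.

1.5017 bits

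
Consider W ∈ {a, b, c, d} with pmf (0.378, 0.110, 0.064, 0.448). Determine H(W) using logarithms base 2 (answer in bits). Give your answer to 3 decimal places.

H(W) = −Σ p·log₂ p.
  −(0.378)·log₂(0.378) = 0.5305
  −(0.110)·log₂(0.110) = 0.3503
  −(0.064)·log₂(0.064) = 0.2538
  −(0.448)·log₂(0.448) = 0.5190
Sum: 0.5305 + 0.3503 + 0.2538 + 0.5190 = 1.654 bits.

1.654 bits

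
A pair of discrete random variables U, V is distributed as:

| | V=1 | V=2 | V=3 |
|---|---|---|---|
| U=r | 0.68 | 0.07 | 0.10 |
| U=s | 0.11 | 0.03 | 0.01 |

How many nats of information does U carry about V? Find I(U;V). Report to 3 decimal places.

Marginals: p(U) = (0.8500, 0.1500), p(V) = (0.7900, 0.1000, 0.1100).
I(U;V) = Σ p(x,y)·ln[p(x,y)/(p(x)p(y))].
  (r,1): 0.68·ln(1.0127) = 0.0086
  (r,2): 0.07·ln(0.8235) = -0.0136
  (r,3): 0.10·ln(1.0695) = 0.0067
  (s,1): 0.11·ln(0.9283) = -0.0082
  (s,2): 0.03·ln(2.0000) = 0.0208
  (s,3): 0.01·ln(0.6061) = -0.0050
Sum = 0.009 nats.

0.009 nats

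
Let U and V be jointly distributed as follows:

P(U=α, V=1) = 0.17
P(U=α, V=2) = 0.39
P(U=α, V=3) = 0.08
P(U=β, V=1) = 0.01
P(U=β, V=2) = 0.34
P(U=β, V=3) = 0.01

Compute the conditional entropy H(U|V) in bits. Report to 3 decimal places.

0.829 bits

Chain rule: H(U|V) = H(U,V) − H(V).
Marginals: p(U) = (0.6400, 0.3600), p(V) = (0.1800, 0.7300, 0.0900).
H(U,V) = 1.9179 bits; H(V) = 1.0894 bits.
H(U|V) = 1.9179 − 1.0894 = 0.829 bits.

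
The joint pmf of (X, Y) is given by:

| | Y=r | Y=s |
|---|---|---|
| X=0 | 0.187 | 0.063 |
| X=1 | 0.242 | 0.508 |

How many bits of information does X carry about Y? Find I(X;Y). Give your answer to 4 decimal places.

0.1014 bits

Marginals: p(X) = (0.2500, 0.7500), p(Y) = (0.4290, 0.5710).
I(X;Y) = H(X) + H(Y) − H(X,Y).
H(X) = 0.8113, H(Y) = 0.9854, H(X,Y) = 1.6953.
I(X;Y) = 0.8113 + 0.9854 − 1.6953 = 0.1014 bits.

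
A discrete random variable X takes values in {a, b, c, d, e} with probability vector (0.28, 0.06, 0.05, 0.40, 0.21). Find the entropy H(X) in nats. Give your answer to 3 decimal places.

1.369 nats

H(X) = −Σ p·ln p.
  −(0.28)·ln(0.28) = 0.3564
  −(0.06)·ln(0.06) = 0.1688
  −(0.05)·ln(0.05) = 0.1498
  −(0.40)·ln(0.40) = 0.3665
  −(0.21)·ln(0.21) = 0.3277
Sum: 0.3564 + 0.1688 + 0.1498 + 0.3665 + 0.3277 = 1.369 nats.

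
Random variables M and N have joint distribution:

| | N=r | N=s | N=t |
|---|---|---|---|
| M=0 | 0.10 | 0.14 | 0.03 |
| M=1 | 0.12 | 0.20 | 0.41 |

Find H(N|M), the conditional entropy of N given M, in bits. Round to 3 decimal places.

1.398 bits

Marginals: p(M) = (0.2700, 0.7300), p(N) = (0.2200, 0.3400, 0.4400).
H(N|M) = Σ p(M) · H(N|M=·).
  M=0: p=0.2700, H(N|M=0) = 1.3743
  M=1: p=0.7300, H(N|M=1) = 1.4074
Weighted sum = 1.398 bits.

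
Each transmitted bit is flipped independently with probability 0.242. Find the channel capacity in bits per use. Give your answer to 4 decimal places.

0.2016 bits

Binary symmetric channel: C = 1 − h₂(ε) where h₂ is the binary entropy function.
h₂(0.242) = −0.242·log₂0.242 − 0.758·log₂0.758 = 0.7984.
C = 1 − 0.7984 = 0.2016 bits per channel use.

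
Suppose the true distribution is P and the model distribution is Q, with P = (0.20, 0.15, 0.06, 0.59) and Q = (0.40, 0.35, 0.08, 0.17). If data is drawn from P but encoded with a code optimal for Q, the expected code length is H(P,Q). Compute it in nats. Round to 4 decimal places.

1.5377 nats

H(P,Q) = −Σ p·ln q.
  −0.20·ln(0.40) = 0.18326
  −0.15·ln(0.35) = 0.15747
  −0.06·ln(0.08) = 0.15154
  −0.59·ln(0.17) = 1.04545
H(P,Q) = 1.5377 nats.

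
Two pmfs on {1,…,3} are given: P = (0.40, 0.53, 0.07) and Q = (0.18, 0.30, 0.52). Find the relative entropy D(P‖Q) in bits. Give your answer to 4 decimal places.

D(P‖Q) = Σ p·log₂(p/q).
  0.40·log₂(0.40/0.18) = 0.46080
  0.53·log₂(0.53/0.30) = 0.43515
  0.07·log₂(0.07/0.52) = -0.20252
D(P‖Q) = 0.6934 bits.

0.6934 bits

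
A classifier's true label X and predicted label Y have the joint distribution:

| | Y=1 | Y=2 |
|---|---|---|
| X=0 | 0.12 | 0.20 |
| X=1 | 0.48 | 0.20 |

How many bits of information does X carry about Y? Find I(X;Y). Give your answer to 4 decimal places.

0.0712 bits

Marginals: p(X) = (0.3200, 0.6800), p(Y) = (0.6000, 0.4000).
I(X;Y) = Σ p(x,y)·log₂[p(x,y)/(p(x)p(y))].
  (0,1): 0.12·log₂(0.6250) = -0.08137
  (0,2): 0.20·log₂(1.5625) = 0.12877
  (1,1): 0.48·log₂(1.1765) = 0.11254
  (1,2): 0.20·log₂(0.7353) = -0.08872
Sum = 0.0712 bits.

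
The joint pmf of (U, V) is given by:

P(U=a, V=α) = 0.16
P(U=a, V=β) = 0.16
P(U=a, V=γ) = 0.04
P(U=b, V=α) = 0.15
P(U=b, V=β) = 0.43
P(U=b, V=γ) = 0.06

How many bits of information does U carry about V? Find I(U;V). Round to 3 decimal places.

0.038 bits

Marginals: p(U) = (0.3600, 0.6400), p(V) = (0.3100, 0.5900, 0.1000).
I(U;V) = H(U) + H(V) − H(U,V).
H(U) = 0.9427, H(V) = 1.3051, H(U,V) = 2.2094.
I(U;V) = 0.9427 + 1.3051 − 2.2094 = 0.038 bits.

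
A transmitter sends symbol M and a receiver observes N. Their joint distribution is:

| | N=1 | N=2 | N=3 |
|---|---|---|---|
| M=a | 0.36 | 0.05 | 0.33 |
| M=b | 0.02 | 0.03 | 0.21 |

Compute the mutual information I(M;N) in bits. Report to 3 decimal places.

Marginals: p(M) = (0.7400, 0.2600), p(N) = (0.3800, 0.0800, 0.5400).
I(M;N) = H(M) + H(N) − H(M,N).
H(M) = 0.8267, H(N) = 1.3020, H(M,N) = 2.0120.
I(M;N) = 0.8267 + 1.3020 − 2.0120 = 0.117 bits.

0.117 bits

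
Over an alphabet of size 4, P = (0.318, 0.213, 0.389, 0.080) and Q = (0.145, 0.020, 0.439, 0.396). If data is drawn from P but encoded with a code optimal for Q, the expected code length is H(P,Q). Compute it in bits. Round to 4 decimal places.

2.6570 bits

H(P,Q) = −Σ p·log₂ q.
  −0.318·log₂(0.145) = 0.88591
  −0.213·log₂(0.020) = 1.20214
  −0.389·log₂(0.439) = 0.46202
  −0.080·log₂(0.396) = 0.10691
H(P,Q) = 2.6570 bits.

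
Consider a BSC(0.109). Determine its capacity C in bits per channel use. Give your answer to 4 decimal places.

0.5031 bits

Binary symmetric channel: C = 1 − h₂(ε) where h₂ is the binary entropy function.
h₂(0.109) = −0.109·log₂0.109 − 0.891·log₂0.891 = 0.4969.
C = 1 − 0.4969 = 0.5031 bits per channel use.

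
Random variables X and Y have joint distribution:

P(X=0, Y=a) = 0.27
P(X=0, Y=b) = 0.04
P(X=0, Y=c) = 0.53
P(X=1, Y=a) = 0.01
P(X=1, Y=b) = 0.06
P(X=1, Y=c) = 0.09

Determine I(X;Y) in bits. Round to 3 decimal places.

Marginals: p(X) = (0.8400, 0.1600), p(Y) = (0.2800, 0.1000, 0.6200).
I(X;Y) = Σ p(x,y)·log₂[p(x,y)/(p(x)p(y))].
  (0,a): 0.27·log₂(1.1480) = 0.0537
  (0,b): 0.04·log₂(0.4762) = -0.0428
  (0,c): 0.53·log₂(1.0177) = 0.0134
  (1,a): 0.01·log₂(0.2232) = -0.0216
  (1,b): 0.06·log₂(3.7500) = 0.1144
  (1,c): 0.09·log₂(0.9073) = -0.0126
Sum = 0.104 bits.

0.104 bits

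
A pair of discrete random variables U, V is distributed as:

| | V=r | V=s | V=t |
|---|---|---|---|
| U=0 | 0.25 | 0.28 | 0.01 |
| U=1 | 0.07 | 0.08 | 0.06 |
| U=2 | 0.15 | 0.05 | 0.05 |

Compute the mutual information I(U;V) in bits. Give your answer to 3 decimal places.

0.132 bits

Marginals: p(U) = (0.5400, 0.2100, 0.2500), p(V) = (0.4700, 0.4100, 0.1200).
I(U;V) = H(U) + H(V) − H(U,V).
H(U) = 1.4529, H(V) = 1.4064, H(U,V) = 2.7270.
I(U;V) = 1.4529 + 1.4064 − 2.7270 = 0.132 bits.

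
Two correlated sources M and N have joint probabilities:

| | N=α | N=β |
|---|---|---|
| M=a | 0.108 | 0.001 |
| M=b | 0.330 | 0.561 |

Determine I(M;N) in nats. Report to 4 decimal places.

Marginals: p(M) = (0.1090, 0.8910), p(N) = (0.4380, 0.5620).
I(M;N) = Σ p(x,y)·ln[p(x,y)/(p(x)p(y))].
  (a,α): 0.108·ln(2.2622) = 0.08816
  (a,β): 0.001·ln(0.0163) = -0.00412
  (b,α): 0.330·ln(0.8456) = -0.05535
  (b,β): 0.561·ln(1.1203) = 0.06375
Sum = 0.0924 nats.

0.0924 nats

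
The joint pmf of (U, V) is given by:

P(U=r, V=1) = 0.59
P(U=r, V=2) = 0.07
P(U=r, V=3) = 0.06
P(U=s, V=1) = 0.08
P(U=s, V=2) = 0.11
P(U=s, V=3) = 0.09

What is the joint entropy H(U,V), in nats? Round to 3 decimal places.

H(U,V) = −Σ p(x,y)·ln p(x,y) over all 6 cells.
  cell (r,1): −0.59·ln0.59 = 0.3113
  cell (r,2): −0.07·ln0.07 = 0.1861
  cell (r,3): −0.06·ln0.06 = 0.1688
  cell (s,1): −0.08·ln0.08 = 0.2021
  cell (s,2): −0.11·ln0.11 = 0.2428
  cell (s,3): −0.09·ln0.09 = 0.2167
Sum = 1.328 nats.

1.328 nats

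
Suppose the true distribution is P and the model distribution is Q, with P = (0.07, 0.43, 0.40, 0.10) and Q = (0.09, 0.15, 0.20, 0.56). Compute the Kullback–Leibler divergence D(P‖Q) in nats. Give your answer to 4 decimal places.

D(P‖Q) = Σ p·ln(p/q).
  0.07·ln(0.07/0.09) = -0.01759
  0.43·ln(0.43/0.15) = 0.45285
  0.40·ln(0.40/0.20) = 0.27726
  0.10·ln(0.10/0.56) = -0.17228
D(P‖Q) = 0.5402 nats.

0.5402 nats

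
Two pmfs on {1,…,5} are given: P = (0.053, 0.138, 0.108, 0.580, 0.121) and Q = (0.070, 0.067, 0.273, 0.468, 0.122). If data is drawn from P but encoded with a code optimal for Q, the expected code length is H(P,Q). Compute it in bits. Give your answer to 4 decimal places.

H(P,Q) = −Σ p·log₂ q.
  −0.053·log₂(0.070) = 0.20333
  −0.138·log₂(0.067) = 0.53816
  −0.108·log₂(0.273) = 0.20229
  −0.580·log₂(0.468) = 0.63534
  −0.121·log₂(0.122) = 0.36724
H(P,Q) = 1.9464 bits.

1.9464 bits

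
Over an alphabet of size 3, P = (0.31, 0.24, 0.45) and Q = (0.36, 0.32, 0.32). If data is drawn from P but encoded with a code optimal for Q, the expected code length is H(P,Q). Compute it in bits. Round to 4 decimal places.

H(P,Q) = −Σ p·log₂ q.
  −0.31·log₂(0.36) = 0.45692
  −0.24·log₂(0.32) = 0.39453
  −0.45·log₂(0.32) = 0.73974
H(P,Q) = 1.5912 bits.

1.5912 bits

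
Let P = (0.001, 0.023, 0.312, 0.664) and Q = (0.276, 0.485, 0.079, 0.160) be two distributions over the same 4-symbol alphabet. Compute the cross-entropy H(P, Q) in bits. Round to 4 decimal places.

2.9239 bits

H(P,Q) = −Σ p·log₂ q.
  −0.001·log₂(0.276) = 0.00186
  −0.023·log₂(0.485) = 0.02401
  −0.312·log₂(0.079) = 1.14255
  −0.664·log₂(0.160) = 1.75552
H(P,Q) = 2.9239 bits.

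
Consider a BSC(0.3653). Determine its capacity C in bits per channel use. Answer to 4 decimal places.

Binary symmetric channel: C = 1 − h₂(ε) where h₂ is the binary entropy function.
h₂(0.3653) = −0.3653·log₂0.3653 − 0.6347·log₂0.6347 = 0.9470.
C = 1 − 0.9470 = 0.0530 bits per channel use.

0.0530 bits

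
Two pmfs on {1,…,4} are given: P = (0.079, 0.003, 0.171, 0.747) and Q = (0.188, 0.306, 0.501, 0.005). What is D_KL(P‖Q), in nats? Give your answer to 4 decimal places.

D(P‖Q) = Σ p·ln(p/q).
  0.079·ln(0.079/0.188) = -0.06849
  0.003·ln(0.003/0.306) = -0.01387
  0.171·ln(0.171/0.501) = -0.18382
  0.747·ln(0.747/0.005) = 3.73995
D(P‖Q) = 3.4738 nats.

3.4738 nats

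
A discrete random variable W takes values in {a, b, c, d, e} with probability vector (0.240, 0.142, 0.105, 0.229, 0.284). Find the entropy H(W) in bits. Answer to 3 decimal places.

2.238 bits

H(W) = −Σ p·log₂ p.
  −(0.240)·log₂(0.240) = 0.4941
  −(0.142)·log₂(0.142) = 0.3999
  −(0.105)·log₂(0.105) = 0.3414
  −(0.229)·log₂(0.229) = 0.4870
  −(0.284)·log₂(0.284) = 0.5158
Sum: 0.4941 + 0.3999 + 0.3414 + 0.4870 + 0.5158 = 2.238 bits.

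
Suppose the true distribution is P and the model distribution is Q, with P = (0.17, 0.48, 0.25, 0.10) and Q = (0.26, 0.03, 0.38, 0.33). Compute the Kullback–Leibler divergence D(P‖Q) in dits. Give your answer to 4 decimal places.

D(P‖Q) = Σ p·log₁₀(p/q).
  0.17·log₁₀(0.17/0.26) = -0.03137
  0.48·log₁₀(0.48/0.03) = 0.57798
  0.25·log₁₀(0.25/0.38) = -0.04546
  0.10·log₁₀(0.10/0.33) = -0.05185
D(P‖Q) = 0.4493 dits.

0.4493 dits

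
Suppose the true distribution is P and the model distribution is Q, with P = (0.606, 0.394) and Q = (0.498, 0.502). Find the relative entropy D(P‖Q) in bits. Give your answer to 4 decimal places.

0.0339 bits

D(P‖Q) = Σ p·log₂(p/q).
  0.606·log₂(0.606/0.498) = 0.17160
  0.394·log₂(0.394/0.502) = -0.13770
D(P‖Q) = 0.0339 bits.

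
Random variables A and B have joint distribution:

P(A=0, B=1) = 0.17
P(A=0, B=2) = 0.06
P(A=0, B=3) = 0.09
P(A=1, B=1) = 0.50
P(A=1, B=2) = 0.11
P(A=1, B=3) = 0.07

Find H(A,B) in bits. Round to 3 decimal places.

H(A,B) = −Σ p(x,y)·log₂ p(x,y) over all 6 cells.
  cell (0,1): −0.17·log₂0.17 = 0.4346
  cell (0,2): −0.06·log₂0.06 = 0.2435
  cell (0,3): −0.09·log₂0.09 = 0.3127
  cell (1,1): −0.50·log₂0.50 = 0.5000
  cell (1,2): −0.11·log₂0.11 = 0.3503
  cell (1,3): −0.07·log₂0.07 = 0.2686
Sum = 2.110 bits.

2.110 bits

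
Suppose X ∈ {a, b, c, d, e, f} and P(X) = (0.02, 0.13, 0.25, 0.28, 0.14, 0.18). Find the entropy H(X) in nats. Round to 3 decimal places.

H(X) = −Σ p·ln p.
  −(0.02)·ln(0.02) = 0.0782
  −(0.13)·ln(0.13) = 0.2652
  −(0.25)·ln(0.25) = 0.3466
  −(0.28)·ln(0.28) = 0.3564
  −(0.14)·ln(0.14) = 0.2753
  −(0.18)·ln(0.18) = 0.3087
Sum: 0.0782 + 0.2652 + 0.3466 + 0.3564 + 0.2753 + 0.3087 = 1.630 nats.

1.630 nats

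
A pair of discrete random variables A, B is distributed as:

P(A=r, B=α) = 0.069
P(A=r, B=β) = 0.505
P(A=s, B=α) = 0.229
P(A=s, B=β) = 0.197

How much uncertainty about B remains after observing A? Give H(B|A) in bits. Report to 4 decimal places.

Chain rule: H(B|A) = H(A,B) − H(A).
Marginals: p(A) = (0.5740, 0.4260), p(B) = (0.2980, 0.7020).
H(A,B) = 1.7126 bits; H(A) = 0.9841 bits.
H(B|A) = 1.7126 − 0.9841 = 0.7285 bits.

0.7285 bits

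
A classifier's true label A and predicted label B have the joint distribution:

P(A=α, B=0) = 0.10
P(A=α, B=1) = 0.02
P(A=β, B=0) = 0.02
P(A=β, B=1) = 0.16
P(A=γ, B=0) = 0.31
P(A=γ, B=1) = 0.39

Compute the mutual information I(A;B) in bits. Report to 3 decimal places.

0.124 bits

Marginals: p(A) = (0.1200, 0.1800, 0.7000), p(B) = (0.4300, 0.5700).
I(A;B) = H(A) + H(B) − H(A,B).
H(A) = 1.1726, H(B) = 0.9858, H(A,B) = 2.0346.
I(A;B) = 1.1726 + 0.9858 − 2.0346 = 0.124 bits.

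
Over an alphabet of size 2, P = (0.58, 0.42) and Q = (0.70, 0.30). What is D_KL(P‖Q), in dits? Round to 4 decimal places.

D(P‖Q) = Σ p·log₁₀(p/q).
  0.58·log₁₀(0.58/0.70) = -0.04737
  0.42·log₁₀(0.42/0.30) = 0.06137
D(P‖Q) = 0.0140 dits.

0.0140 dits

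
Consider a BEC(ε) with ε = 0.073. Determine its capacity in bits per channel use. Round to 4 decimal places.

0.9270 bits

Binary erasure channel: capacity C = 1 − ε.
C = 1 − 0.073 = 0.9270 bits per channel use.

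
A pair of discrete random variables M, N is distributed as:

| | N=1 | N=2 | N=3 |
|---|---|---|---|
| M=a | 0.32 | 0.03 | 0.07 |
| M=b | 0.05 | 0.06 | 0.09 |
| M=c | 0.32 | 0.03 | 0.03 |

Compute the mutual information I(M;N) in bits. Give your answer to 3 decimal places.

Marginals: p(M) = (0.4200, 0.2000, 0.3800), p(N) = (0.6900, 0.1200, 0.1900).
I(M;N) = Σ p(x,y)·log₂[p(x,y)/(p(x)p(y))].
  (a,1): 0.32·log₂(1.1042) = 0.0458
  (a,2): 0.03·log₂(0.5952) = -0.0225
  (a,3): 0.07·log₂(0.8772) = -0.0132
  (b,1): 0.05·log₂(0.3623) = -0.0732
  (b,2): 0.06·log₂(2.5000) = 0.0793
  (b,3): 0.09·log₂(2.3684) = 0.1120
  (c,1): 0.32·log₂(1.2204) = 0.0920
  (c,2): 0.03·log₂(0.6579) = -0.0181
  (c,3): 0.03·log₂(0.4155) = -0.0380
Sum = 0.164 bits.

0.164 bits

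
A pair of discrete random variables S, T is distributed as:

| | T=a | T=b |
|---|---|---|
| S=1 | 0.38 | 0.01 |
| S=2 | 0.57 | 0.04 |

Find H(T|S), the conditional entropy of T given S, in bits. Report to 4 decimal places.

Chain rule: H(T|S) = H(S,T) − H(S).
Marginals: p(S) = (0.3900, 0.6100), p(T) = (0.9500, 0.0500).
H(S,T) = 1.2449 bits; H(S) = 0.9648 bits.
H(T|S) = 1.2449 − 0.9648 = 0.2801 bits.

0.2801 bits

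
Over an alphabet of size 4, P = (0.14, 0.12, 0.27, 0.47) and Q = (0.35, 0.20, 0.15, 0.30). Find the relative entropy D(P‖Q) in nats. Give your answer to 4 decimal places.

D(P‖Q) = Σ p·ln(p/q).
  0.14·ln(0.14/0.35) = -0.12828
  0.12·ln(0.12/0.20) = -0.06130
  0.27·ln(0.27/0.15) = 0.15870
  0.47·ln(0.47/0.30) = 0.21101
D(P‖Q) = 0.1801 nats.

0.1801 nats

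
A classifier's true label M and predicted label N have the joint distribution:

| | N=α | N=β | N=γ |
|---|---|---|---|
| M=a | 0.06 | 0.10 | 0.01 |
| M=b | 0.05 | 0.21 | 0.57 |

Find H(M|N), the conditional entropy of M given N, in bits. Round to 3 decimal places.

0.463 bits

Chain rule: H(M|N) = H(M,N) − H(N).
Marginals: p(M) = (0.1700, 0.8300), p(N) = (0.1100, 0.3100, 0.5800).
H(M,N) = 1.7933 bits; H(N) = 1.3299 bits.
H(M|N) = 1.7933 − 1.3299 = 0.463 bits.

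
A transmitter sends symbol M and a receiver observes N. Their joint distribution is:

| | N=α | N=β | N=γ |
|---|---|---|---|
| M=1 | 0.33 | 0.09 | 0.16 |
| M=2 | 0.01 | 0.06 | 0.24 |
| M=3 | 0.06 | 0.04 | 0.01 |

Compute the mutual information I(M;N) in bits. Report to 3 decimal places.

0.278 bits

Marginals: p(M) = (0.5800, 0.3100, 0.1100), p(N) = (0.4000, 0.1900, 0.4100).
I(M;N) = Σ p(x,y)·log₂[p(x,y)/(p(x)p(y))].
  (1,α): 0.33·log₂(1.4224) = 0.1678
  (1,β): 0.09·log₂(0.8167) = -0.0263
  (1,γ): 0.16·log₂(0.6728) = -0.0915
  (2,α): 0.01·log₂(0.0806) = -0.0363
  (2,β): 0.06·log₂(1.0187) = 0.0016
  (2,γ): 0.24·log₂(1.8883) = 0.2201
  (3,α): 0.06·log₂(1.3636) = 0.0268
  (3,β): 0.04·log₂(1.9139) = 0.0375
  (3,γ): 0.01·log₂(0.2217) = -0.0217
Sum = 0.278 bits.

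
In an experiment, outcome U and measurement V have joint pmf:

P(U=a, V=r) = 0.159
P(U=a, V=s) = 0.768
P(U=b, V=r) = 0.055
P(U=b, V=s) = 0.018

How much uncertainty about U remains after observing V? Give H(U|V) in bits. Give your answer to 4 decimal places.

0.2997 bits

Chain rule: H(U|V) = H(U,V) − H(V).
Marginals: p(U) = (0.9270, 0.0730), p(V) = (0.2140, 0.7860).
H(U,V) = 1.0488 bits; H(V) = 0.7491 bits.
H(U|V) = 1.0488 − 0.7491 = 0.2997 bits.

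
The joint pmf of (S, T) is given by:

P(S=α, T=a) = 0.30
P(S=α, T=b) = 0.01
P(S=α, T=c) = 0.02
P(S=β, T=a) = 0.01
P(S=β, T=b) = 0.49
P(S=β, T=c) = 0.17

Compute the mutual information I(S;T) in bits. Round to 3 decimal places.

0.688 bits

Marginals: p(S) = (0.3300, 0.6700), p(T) = (0.3100, 0.5000, 0.1900).
I(S;T) = Σ p(x,y)·log₂[p(x,y)/(p(x)p(y))].
  (α,a): 0.30·log₂(2.9326) = 0.4656
  (α,b): 0.01·log₂(0.0606) = -0.0404
  (α,c): 0.02·log₂(0.3190) = -0.0330
  (β,a): 0.01·log₂(0.0481) = -0.0438
  (β,b): 0.49·log₂(1.4627) = 0.2688
  (β,c): 0.17·log₂(1.3354) = 0.0709
Sum = 0.688 bits.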